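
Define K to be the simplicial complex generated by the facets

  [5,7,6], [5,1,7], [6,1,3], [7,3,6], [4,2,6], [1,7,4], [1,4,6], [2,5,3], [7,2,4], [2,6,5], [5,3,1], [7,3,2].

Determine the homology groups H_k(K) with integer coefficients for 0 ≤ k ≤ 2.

K has 7 vertices, 18 edges, 12 triangles.
rank ∂_0 = 0, rank ∂_1 = 6 ⇒ b_0 = 7 − 0 − 6 = 1; all invariant factors of ∂_1 are 1 so no torsion. So H_0 = Z.
rank ∂_1 = 6, rank ∂_2 = 12 ⇒ b_1 = 18 − 6 − 12 = 0; ∂_2 has invariant factor(s) [2] giving torsion. So H_1 = Z_2.
rank ∂_2 = 12, rank ∂_3 = 0 ⇒ b_2 = 12 − 12 − 0 = 0. So H_2 = 0.

H_0 ≅ Z,  H_1 ≅ Z_2,  H_2 = 0.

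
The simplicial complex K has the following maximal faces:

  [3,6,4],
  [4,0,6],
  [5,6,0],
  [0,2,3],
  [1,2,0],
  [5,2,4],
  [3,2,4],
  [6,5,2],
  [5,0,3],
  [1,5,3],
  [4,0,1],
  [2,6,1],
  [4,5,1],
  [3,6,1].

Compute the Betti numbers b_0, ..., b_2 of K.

K has 7 vertices, 21 edges, 14 triangles.
rank ∂_0 = 0, rank ∂_1 = 6 ⇒ b_0 = 7 − 0 − 6 = 1; all invariant factors of ∂_1 are 1 so no torsion. So H_0 ≅ Z.
rank ∂_1 = 6, rank ∂_2 = 13 ⇒ b_1 = 21 − 6 − 13 = 2; all invariant factors of ∂_2 are 1 so no torsion. So H_1 ≅ Z^2.
rank ∂_2 = 13, rank ∂_3 = 0 ⇒ b_2 = 14 − 13 − 0 = 1. So H_2 ≅ Z.

b_0 = 1, b_1 = 2, b_2 = 1.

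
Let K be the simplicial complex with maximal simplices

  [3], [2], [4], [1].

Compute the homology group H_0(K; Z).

H_0 = Z^4.

Take the total order 1 < 2 < 3 < 4 on the vertex set. Then K (dimension 0) consists of the simplices:

  0-simplices (4): [1], [2], [3], [4]

so the chain groups are C_0 ≅ Z^4.

From H_k ≅ ker(∂_k) / im(∂_{k+1}) we obtain:

  H_0: rank C_0 − rank ∂_1 = 4 − 0 = 4, and there is no ∂_1, so H_0 = Z^4.

(K is a triangulation of a set of 4 points.)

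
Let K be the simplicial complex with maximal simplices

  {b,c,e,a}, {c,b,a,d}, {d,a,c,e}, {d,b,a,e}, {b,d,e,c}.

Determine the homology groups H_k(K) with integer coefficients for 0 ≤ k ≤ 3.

H_0 = Z,  H_1 = 0,  H_2 = 0,  H_3 = Z.

Fix the vertex order a < b < c < d < e and write every simplex with vertices in increasing order. Then dim K = 3 and the simplices of K are:

  0-simplices (5): a, b, c, d, e
  1-simplices (10): ab, ac, ad, ae, bc, bd, be, cd, ce, de
  2-simplices (10): abc, abd, abe, acd, ace, ade, bcd, bce, bde, cde
  3-simplices (5): abcd, abce, abde, acde, bcde

Hence C_0 ≅ Z^5, C_1 ≅ Z^10, C_2 ≅ Z^10, C_3 ≅ Z^5.

The boundary map ∂_1: C_1 → C_0 maps an edge to its endpoints' difference, ∂[p,q] = q − p.
As a 5×10 matrix over Z this has rank 4, with invariant factors (1,1,1,1).

The boundary map ∂_2: C_2 → C_1 acts by ∂[p,q,r] = [q,r] − [p,r] + [p,q]. For instance
  ∂acd = cd − ad + ac,
  ∂abe = be − ae + ab.
As a 10×10 matrix over Z this has rank 6, with invariant factors (1,1,1,1,1,1).

∂_3: C_3 → C_2 sends each 3-simplex σ to the alternating sum Σ_i (−1)^i (σ with its i-th vertex removed). For instance
  ∂abde = bde − ade + abe − abd,
  ∂abcd = bcd − acd + abd − abc.
As a 10×5 matrix over Z this has rank 4, with invariant factors (1,1,1,1).

Reading off H_k = ker ∂_k / im ∂_{k+1}:

  H_0: rank C_0 − rank ∂_1 = 5 − 4 = 1, and the invariant factors of ∂_1 are all 1, so H_0 = Z.
  H_1: rank ker ∂_1 − rank ∂_2 = (10 − 4) − 6 = 0, and the invariant factors of ∂_2 are all 1, so H_1 = 0.
  H_2: rank ker ∂_2 − rank ∂_3 = (10 − 6) − 4 = 0, and the invariant factors of ∂_3 are all 1, so H_2 = 0.
  H_3: rank ker ∂_3 − rank ∂_4 = (5 − 4) − 0 = 1, and there is no ∂_4, so H_3 = Z.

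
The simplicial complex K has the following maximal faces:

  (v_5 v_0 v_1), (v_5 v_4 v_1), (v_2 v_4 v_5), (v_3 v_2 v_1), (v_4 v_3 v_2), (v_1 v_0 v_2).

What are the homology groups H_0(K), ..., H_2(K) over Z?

H_0 = Z,  H_1 = Z,  H_2 = 0.

Fix the vertex order v_0 < v_1 < v_2 < v_3 < v_4 < v_5 and write every simplex with vertices in increasing order. Then dim K = 2 and the simplices of K are:

  0-simplices (6): [v_0], [v_1], [v_2], [v_3], [v_4], [v_5]
  1-simplices (12): [v_0,v_1], [v_0,v_2], [v_0,v_5], [v_1,v_2], [v_1,v_3], [v_1,v_4], [v_1,v_5], [v_2,v_3], [v_2,v_4], [v_2,v_5], [v_3,v_4], [v_4,v_5]
  2-simplices (6): [v_0,v_1,v_2], [v_0,v_1,v_5], [v_1,v_2,v_3], [v_1,v_4,v_5], [v_2,v_3,v_4], [v_2,v_4,v_5]

Hence C_0 ≅ Z^6, C_1 ≅ Z^12, C_2 ≅ Z^6.

The boundary map ∂_1: C_1 → C_0 maps an edge to its endpoints' difference, ∂[p,q] = q − p.
As a 6×12 matrix over Z this has rank 5, with invariant factors (1,1,1,1,1).

∂_2: C_2 → C_1 sends each 2-simplex [p,q,r] to [q,r] − [p,r] + [p,q]. For instance
  ∂[v_2,v_4,v_5] = [v_4,v_5] − [v_2,v_5] + [v_2,v_4],
  ∂[v_1,v_4,v_5] = [v_4,v_5] − [v_1,v_5] + [v_1,v_4].
The resulting 12×6 matrix has rank 6, and its Smith normal form has invariant factors (1,1,1,1,1,1).

Reading off H_k = ker ∂_k / im ∂_{k+1}:

  H_0: rank C_0 − rank ∂_1 = 6 − 5 = 1, and the invariant factors of ∂_1 are all 1, so H_0 ≅ Z.
  H_1: rank ker ∂_1 − rank ∂_2 = (12 − 5) − 6 = 1, and the invariant factors of ∂_2 are all 1, so H_1 ≅ Z.
  H_2: rank ker ∂_2 − rank ∂_3 = (6 − 6) − 0 = 0, and there is no ∂_3, so H_2 ≅ 0.

As a check, the Euler characteristic is 6 − 12 + 6 = 0, which agrees with 1 − 1 + 0 = 0.
(K is a triangulation of the cylinder S^1 x I.)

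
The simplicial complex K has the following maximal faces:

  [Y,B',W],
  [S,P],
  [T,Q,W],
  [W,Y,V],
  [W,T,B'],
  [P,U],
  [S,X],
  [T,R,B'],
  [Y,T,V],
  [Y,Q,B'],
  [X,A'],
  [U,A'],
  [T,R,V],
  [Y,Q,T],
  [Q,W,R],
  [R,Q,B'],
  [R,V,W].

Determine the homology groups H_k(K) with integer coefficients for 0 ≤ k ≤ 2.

H_0 = Z^2,  H_1 = Z ⊕ Z/2Z,  H_2 = 0.

Order the vertices as P < Q < R < S < T < U < V < W < X < Y < A' < B'. Listing each simplex with vertices in this order, K has dimension 2 with simplices:

  0-simplices (12): [P], [Q], [R], [S], [T], [U], [V], [W], [X], [Y], [A'], [B']
  1-simplices (23): (23 of them)
  2-simplices (12): [Q,R,W], [Q,R,B'], [Q,T,W], [Q,T,Y], [Q,Y,B'], [R,T,V], [R,T,B'], [R,V,W], [T,V,Y], [T,W,B'], [V,W,Y], [W,Y,B']

giving chain groups C_0 ≅ Z^12, C_1 ≅ Z^23, C_2 ≅ Z^12.

∂_1: C_1 → C_0 sends each edge [p,q] (with p < q) to q − p. For instance
  ∂[T,W] = [W] − [T].
The resulting 12×23 matrix has rank 10, and its Smith normal form has invariant factors (1,1,1,1,1,1,1,1,1,1).

Boundary ∂_2: C_2 → C_1 maps a triangle to the signed sum of its edges. For instance
  ∂[R,T,V] = [T,V] − [R,V] + [R,T],
  ∂[Q,Y,B'] = [Y,B'] − [Q,B'] + [Q,Y].
The resulting 23×12 matrix has rank 12, and its Smith normal form has invariant factors (1,1,1,1,1,1,1,1,1,1,1,2).

Now H_k = ker ∂_k / im ∂_{k+1}, so:

  H_0: rank C_0 − rank ∂_1 = 12 − 10 = 2, and the invariant factors of ∂_1 are all 1, so H_0 ≅ Z^2.
  H_1: rank ker ∂_1 − rank ∂_2 = (23 − 10) − 12 = 1, and ∂_2 has invariant factor 2 > 1, so H_1 ≅ Z ⊕ Z/2Z.
  H_2: rank ker ∂_2 − rank ∂_3 = (12 − 12) − 0 = 0, and there is no ∂_3, so H_2 ≅ 0.

As a check, the Euler characteristic is 12 − 23 + 12 = 1, which agrees with 2 − 1 + 0 = 1.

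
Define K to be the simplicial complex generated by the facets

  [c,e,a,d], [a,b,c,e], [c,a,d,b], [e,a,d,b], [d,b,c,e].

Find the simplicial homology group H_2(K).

Take the total order a < b < c < d < e on the vertex set. Then K (dimension 3) consists of the simplices:

  0-simplices (5): a, b, c, d, e
  1-simplices (10): ab, ac, ad, ae, bc, bd, be, cd, ce, de
  2-simplices (10): abc, abd, abe, acd, ace, ade, bcd, bce, bde, cde
  3-simplices (5): abcd, abce, abde, acde, bcde

so the chain groups are C_0 ≅ Z^5, C_1 ≅ Z^10, C_2 ≅ Z^10, C_3 ≅ Z^5.

Boundary ∂_1: C_1 → C_0 maps an edge to its endpoints' difference, ∂[p,q] = q − p.
The resulting 5×10 matrix has rank 4, and its Smith normal form has invariant factors (1,1,1,1).

∂_2: C_2 → C_1 sends each 2-simplex [p,q,r] to [q,r] − [p,r] + [p,q]. For instance
  ∂ade = de − ae + ad,
  ∂abe = be − ae + ab.
As a 10×10 matrix over Z this has rank 6, with invariant factors (1,1,1,1,1,1).

Boundary ∂_3: C_3 → C_2 sends each 3-simplex σ to the alternating sum Σ_i (−1)^i (σ with its i-th vertex removed). For instance
  ∂abcd = bcd − acd + abd − abc,
  ∂bcde = cde − bde + bce − bcd.
This gives a 10×5 integer matrix of rank 4; reducing to Smith normal form yields diagonal entries (1,1,1,1).

Reading off H_k = ker ∂_k / im ∂_{k+1}:

  H_2: rank ker ∂_2 − rank ∂_3 = (10 − 6) − 4 = 0, and the invariant factors of ∂_3 are all 1, so H_2 = 0.

H_2 ≅ 0.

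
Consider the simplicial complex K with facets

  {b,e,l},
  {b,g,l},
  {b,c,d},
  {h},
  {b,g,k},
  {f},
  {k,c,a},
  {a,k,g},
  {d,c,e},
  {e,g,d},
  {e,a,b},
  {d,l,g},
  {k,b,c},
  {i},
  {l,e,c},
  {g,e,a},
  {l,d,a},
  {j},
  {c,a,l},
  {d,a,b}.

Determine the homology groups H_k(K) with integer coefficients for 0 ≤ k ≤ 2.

Order the vertices as a < b < c < d < e < f < g < h < i < j < k < l. Listing each simplex with vertices in this order, K has dimension 2 with simplices:

  0-simplices (12): a, b, c, d, e, f, g, h, i, j, k, l
  1-simplices (24): ab, ac, ad, ae, ag, ak, al, bc, bd, be, bg, bk, bl, cd, ce, ck, cl, de, dg, dl, eg, el, gk, gl
  2-simplices (16): abd, abe, ack, acl, adl, aeg, agk, bcd, bck, bel, bgk, bgl, cde, cel, deg, dgl

giving chain groups C_0 ≅ Z^12, C_1 ≅ Z^24, C_2 ≅ Z^16.

Boundary ∂_1: C_1 → C_0 sends each edge [p,q] (with p < q) to q − p.
The 12×24 boundary matrix has rank 7 and Smith normal form diag(1,1,1,1,1,1,1).

The boundary map ∂_2: C_2 → C_1 acts by ∂[p,q,r] = [q,r] − [p,r] + [p,q]. For instance
  ∂bck = ck − bk + bc,
  ∂abd = bd − ad + ab.
The 24×16 boundary matrix has rank 15 and Smith normal form diag(1,1,1,1,1,1,1,1,1,1,1,1,1,1,1).

Reading off H_k = ker ∂_k / im ∂_{k+1}:

  H_0: rank C_0 − rank ∂_1 = 12 − 7 = 5, and the invariant factors of ∂_1 are all 1, so H_0 ≅ Z^5.
  H_1: rank ker ∂_1 − rank ∂_2 = (24 − 7) − 15 = 2, and the invariant factors of ∂_2 are all 1, so H_1 ≅ Z^2.
  H_2: rank ker ∂_2 − rank ∂_3 = (16 − 15) − 0 = 1, and there is no ∂_3, so H_2 ≅ Z.

H_0 = Z^5,  H_1 = Z^2,  H_2 = Z.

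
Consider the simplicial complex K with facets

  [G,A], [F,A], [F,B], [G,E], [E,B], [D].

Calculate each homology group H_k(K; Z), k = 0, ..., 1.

H_0 ≅ Z^2,  H_1 ≅ Z.

Fix the vertex order A < B < D < E < F < G and write every simplex with vertices in increasing order. Then dim K = 1 and the simplices of K are:

  0-simplices (6): A, B, D, E, F, G
  1-simplices (5): AF, AG, BE, BF, EG

Hence C_0 ≅ Z^6, C_1 ≅ Z^5.

∂_1: C_1 → C_0 maps an edge to its endpoints' difference, ∂[p,q] = q − p. For instance
  ∂EG = G − E.
The resulting 6×5 matrix has rank 4, and its Smith normal form has invariant factors (1,1,1,1).

From H_k ≅ ker(∂_k) / im(∂_{k+1}) we obtain:

  H_0: rank C_0 − rank ∂_1 = 6 − 4 = 2, and the invariant factors of ∂_1 are all 1, so H_0 = Z^2.
  H_1: rank ker ∂_1 − rank ∂_2 = (5 − 4) − 0 = 1, and there is no ∂_2, so H_1 = Z.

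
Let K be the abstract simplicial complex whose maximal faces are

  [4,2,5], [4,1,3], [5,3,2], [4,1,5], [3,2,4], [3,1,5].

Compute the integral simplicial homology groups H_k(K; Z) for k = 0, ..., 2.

H_0 = Z,  H_1 = 0,  H_2 = Z.

Fix the vertex order 1 < 2 < 3 < 4 < 5 and write every simplex with vertices in increasing order. Then dim K = 2 and the simplices of K are:

  0-simplices (5): [1], [2], [3], [4], [5]
  1-simplices (9): [1,3], [1,4], [1,5], [2,3], [2,4], [2,5], [3,4], [3,5], [4,5]
  2-simplices (6): [1,3,4], [1,3,5], [1,4,5], [2,3,4], [2,3,5], [2,4,5]

so the chain groups are C_0 ≅ Z^5, C_1 ≅ Z^9, C_2 ≅ Z^6.

∂_1: C_1 → C_0 sends each edge [p,q] (with p < q) to q − p. For instance
  ∂[1,3] = [3] − [1].
The 5×9 boundary matrix has rank 4 and Smith normal form diag(1,1,1,1).

Boundary ∂_2: C_2 → C_1 acts by ∂[p,q,r] = [q,r] − [p,r] + [p,q]. For instance
  ∂[1,4,5] = [4,5] − [1,5] + [1,4],
  ∂[2,3,5] = [3,5] − [2,5] + [2,3].
This gives a 9×6 integer matrix of rank 5; reducing to Smith normal form yields diagonal entries (1,1,1,1,1).

From H_k ≅ ker(∂_k) / im(∂_{k+1}) we obtain:

  H_0: rank C_0 − rank ∂_1 = 5 − 4 = 1, and the invariant factors of ∂_1 are all 1, so H_0 ≅ Z.
  H_1: rank ker ∂_1 − rank ∂_2 = (9 − 4) − 5 = 0, and the invariant factors of ∂_2 are all 1, so H_1 ≅ 0.
  H_2: rank ker ∂_2 − rank ∂_3 = (6 − 5) − 0 = 1, and there is no ∂_3, so H_2 ≅ Z.

As a check, the Euler characteristic is 5 − 9 + 6 = 2, which agrees with 1 − 0 + 1 = 2.
(K is a triangulation of the 2-sphere S^2.)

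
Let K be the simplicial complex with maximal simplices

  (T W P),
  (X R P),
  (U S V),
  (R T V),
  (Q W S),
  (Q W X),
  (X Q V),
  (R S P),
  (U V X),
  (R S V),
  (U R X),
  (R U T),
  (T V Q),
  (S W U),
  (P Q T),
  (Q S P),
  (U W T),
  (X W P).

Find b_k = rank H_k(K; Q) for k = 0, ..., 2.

b_0 = 1, b_1 = 1, b_2 = 0.

K has 9 vertices, 27 edges, 18 triangles.
rank ∂_0 = 0, rank ∂_1 = 8 ⇒ b_0 = 9 − 0 − 8 = 1; all invariant factors of ∂_1 are 1 so no torsion. So H_0 = Z.
rank ∂_1 = 8, rank ∂_2 = 18 ⇒ b_1 = 27 − 8 − 18 = 1; ∂_2 has invariant factor(s) [2] giving torsion. So H_1 = Z ⊕ Z/2.
rank ∂_2 = 18, rank ∂_3 = 0 ⇒ b_2 = 18 − 18 − 0 = 0. So H_2 = 0.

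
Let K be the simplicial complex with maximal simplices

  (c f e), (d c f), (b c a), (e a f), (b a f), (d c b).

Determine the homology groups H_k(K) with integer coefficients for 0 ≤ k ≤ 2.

H_0 = Z,  H_1 = Z,  H_2 = 0.

We work with the vertex ordering a < b < c < d < e < f. The simplices of K, each written with vertices in increasing order, are:

  0-simplices (6): a, b, c, d, e, f
  1-simplices (12): ab, ac, ae, af, bc, bd, bf, cd, ce, cf, df, ef
  2-simplices (6): abc, abf, aef, bcd, cdf, cef

Hence C_0 ≅ Z^6, C_1 ≅ Z^12, C_2 ≅ Z^6.

The boundary map ∂_1: C_1 → C_0 is given by ∂[p,q] = [q] − [p].
The 6×12 boundary matrix has rank 5 and Smith normal form diag(1,1,1,1,1).

∂_2: C_2 → C_1 maps a triangle to the signed sum of its edges. For instance
  ∂abc = bc − ac + ab,
  ∂cdf = df − cf + cd.
The 12×6 boundary matrix has rank 6 and Smith normal form diag(1,1,1,1,1,1).

Now H_k = ker ∂_k / im ∂_{k+1}, so:

  H_0: rank C_0 − rank ∂_1 = 6 − 5 = 1, and the invariant factors of ∂_1 are all 1, so H_0 = Z.
  H_1: rank ker ∂_1 − rank ∂_2 = (12 − 5) − 6 = 1, and the invariant factors of ∂_2 are all 1, so H_1 = Z.
  H_2: rank ker ∂_2 − rank ∂_3 = (6 − 6) − 0 = 0, and there is no ∂_3, so H_2 = 0.

As a check, the Euler characteristic is 6 − 12 + 6 = 0, which agrees with 1 − 1 + 0 = 0.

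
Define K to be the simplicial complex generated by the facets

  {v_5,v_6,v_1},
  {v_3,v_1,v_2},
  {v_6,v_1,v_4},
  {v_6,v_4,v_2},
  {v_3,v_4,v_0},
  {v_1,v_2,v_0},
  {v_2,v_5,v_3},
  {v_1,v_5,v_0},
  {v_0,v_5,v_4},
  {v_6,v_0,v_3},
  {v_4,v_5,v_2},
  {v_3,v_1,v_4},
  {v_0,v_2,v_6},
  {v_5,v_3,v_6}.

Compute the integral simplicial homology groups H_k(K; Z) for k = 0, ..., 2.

H_0 ≅ Z,  H_1 ≅ Z^2,  H_2 ≅ Z.

K has 7 vertices, 21 edges, 14 triangles.
rank ∂_0 = 0, rank ∂_1 = 6 ⇒ b_0 = 7 − 0 − 6 = 1; all invariant factors of ∂_1 are 1 so no torsion. So H_0 = Z.
rank ∂_1 = 6, rank ∂_2 = 13 ⇒ b_1 = 21 − 6 − 13 = 2; all invariant factors of ∂_2 are 1 so no torsion. So H_1 = Z^2.
rank ∂_2 = 13, rank ∂_3 = 0 ⇒ b_2 = 14 − 13 − 0 = 1. So H_2 = Z.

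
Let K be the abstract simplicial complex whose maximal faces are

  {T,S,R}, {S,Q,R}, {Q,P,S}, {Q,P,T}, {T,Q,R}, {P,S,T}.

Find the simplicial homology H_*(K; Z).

Order the vertices as P < Q < R < S < T. Listing each simplex with vertices in this order, K has dimension 2 with simplices:

  0-simplices (5): P, Q, R, S, T
  1-simplices (9): PQ, PS, PT, QR, QS, QT, RS, RT, ST
  2-simplices (6): PQS, PQT, PST, QRS, QRT, RST

so the chain groups are C_0 ≅ Z^5, C_1 ≅ Z^9, C_2 ≅ Z^6.

∂_1: C_1 → C_0 is given by ∂[p,q] = [q] − [p]. For instance
  ∂PS = S − P.
The resulting 5×9 matrix has rank 4, and its Smith normal form has invariant factors (1,1,1,1).

Boundary ∂_2: C_2 → C_1 acts by ∂[p,q,r] = [q,r] − [p,r] + [p,q]. For instance
  ∂RST = ST − RT + RS,
  ∂PST = ST − PT + PS.
As a 9×6 matrix over Z this has rank 5, with invariant factors (1,1,1,1,1).

Now H_k = ker ∂_k / im ∂_{k+1}, so:

  H_0: rank C_0 − rank ∂_1 = 5 − 4 = 1, and the invariant factors of ∂_1 are all 1, so H_0 ≅ Z.
  H_1: rank ker ∂_1 − rank ∂_2 = (9 − 4) − 5 = 0, and the invariant factors of ∂_2 are all 1, so H_1 ≅ 0.
  H_2: rank ker ∂_2 − rank ∂_3 = (6 − 5) − 0 = 1, and there is no ∂_3, so H_2 ≅ Z.

H_0 ≅ Z,  H_1 = 0,  H_2 ≅ Z.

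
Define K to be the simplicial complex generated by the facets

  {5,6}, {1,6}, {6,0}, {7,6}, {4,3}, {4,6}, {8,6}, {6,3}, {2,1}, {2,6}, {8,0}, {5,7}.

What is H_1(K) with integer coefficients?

K has 9 vertices, 12 edges.
rank ∂_1 = 8, rank ∂_2 = 0 ⇒ b_1 = 12 − 8 − 0 = 4. So H_1 ≅ Z^4.

H_1 = Z^4.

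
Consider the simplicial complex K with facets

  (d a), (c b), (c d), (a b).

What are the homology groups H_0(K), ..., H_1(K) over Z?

Fix the vertex order a < b < c < d and write every simplex with vertices in increasing order. Then dim K = 1 and the simplices of K are:

  0-simplices (4): a, b, c, d
  1-simplices (4): ab, ad, bc, cd

so the chain groups are C_0 ≅ Z^4, C_1 ≅ Z^4.

∂_1: C_1 → C_0 sends each edge [p,q] (with p < q) to q − p. For instance
  ∂ab = b − a.
As a 4×4 matrix over Z this has rank 3, with invariant factors (1,1,1).

From H_k ≅ ker(∂_k) / im(∂_{k+1}) we obtain:

  H_0: rank C_0 − rank ∂_1 = 4 − 3 = 1, and the invariant factors of ∂_1 are all 1, so H_0 = Z.
  H_1: rank ker ∂_1 − rank ∂_2 = (4 − 3) − 0 = 1, and there is no ∂_2, so H_1 = Z.

As a check, the Euler characteristic is 4 − 4 = 0, which agrees with 1 − 1 = 0.

H_0 ≅ Z,  H_1 ≅ Z.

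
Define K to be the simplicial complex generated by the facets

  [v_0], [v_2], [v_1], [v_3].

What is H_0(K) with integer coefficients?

H_0 = Z^4.

Fix the vertex order v_0 < v_1 < v_2 < v_3 and write every simplex with vertices in increasing order. Then dim K = 0 and the simplices of K are:

  0-simplices (4): [v_0], [v_1], [v_2], [v_3]

Hence C_0 ≅ Z^4.

Now H_k = ker ∂_k / im ∂_{k+1}, so:

  H_0: rank C_0 − rank ∂_1 = 4 − 0 = 4, and there is no ∂_1, so H_0 = Z^4.

(K is a triangulation of a set of 4 points.)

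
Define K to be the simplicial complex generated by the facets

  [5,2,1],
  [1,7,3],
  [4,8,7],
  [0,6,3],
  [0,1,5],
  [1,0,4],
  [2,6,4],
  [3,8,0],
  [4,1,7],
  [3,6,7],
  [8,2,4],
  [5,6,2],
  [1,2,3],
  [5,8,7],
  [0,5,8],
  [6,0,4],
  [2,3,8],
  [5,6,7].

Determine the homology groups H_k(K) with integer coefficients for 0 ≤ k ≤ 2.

Fix the vertex order 0 < 1 < 2 < 3 < 4 < 5 < 6 < 7 < 8 and write every simplex with vertices in increasing order. Then dim K = 2 and the simplices of K are:

  0-simplices (9): [0], [1], [2], [3], [4], [5], [6], [7], [8]
  1-simplices (27): (27 of them)
  2-simplices (18): [0,1,4], [0,1,5], [0,3,6], [0,3,8], [0,4,6], [0,5,8], [1,2,3], [1,2,5], [1,3,7], [1,4,7], [2,3,8], [2,4,6], [2,4,8], [2,5,6], [3,6,7], [4,7,8], [5,6,7], [5,7,8]

Hence C_0 ≅ Z^9, C_1 ≅ Z^27, C_2 ≅ Z^18.

∂_1: C_1 → C_0 is given by ∂[p,q] = [q] − [p]. For instance
  ∂[0,5] = [5] − [0].
This gives a 9×27 integer matrix of rank 8; reducing to Smith normal form yields diagonal entries (1,1,1,1,1,1,1,1).

The boundary map ∂_2: C_2 → C_1 sends each 2-simplex [p,q,r] to [q,r] − [p,r] + [p,q]. For instance
  ∂[2,4,8] = [4,8] − [2,8] + [2,4],
  ∂[1,2,3] = [2,3] − [1,3] + [1,2].
This gives a 27×18 integer matrix of rank 17; reducing to Smith normal form yields diagonal entries (1,1,1,1,1,1,1,1,1,1,1,1,1,1,1,1,1).

Computing H_k = (kernel of ∂_k) / (image of ∂_{k+1}):

  H_0: rank C_0 − rank ∂_1 = 9 − 8 = 1, and the invariant factors of ∂_1 are all 1, so H_0 ≅ Z.
  H_1: rank ker ∂_1 − rank ∂_2 = (27 − 8) − 17 = 2, and the invariant factors of ∂_2 are all 1, so H_1 ≅ Z^2.
  H_2: rank ker ∂_2 − rank ∂_3 = (18 − 17) − 0 = 1, and there is no ∂_3, so H_2 ≅ Z.

As a check, the Euler characteristic is 9 − 27 + 18 = 0, which agrees with 1 − 2 + 1 = 0.

H_0 ≅ Z,  H_1 ≅ Z^2,  H_2 ≅ Z.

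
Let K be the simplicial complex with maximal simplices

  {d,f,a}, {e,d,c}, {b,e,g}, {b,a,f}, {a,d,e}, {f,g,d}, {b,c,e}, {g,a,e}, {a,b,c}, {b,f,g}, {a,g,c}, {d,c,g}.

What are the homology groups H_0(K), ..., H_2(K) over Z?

H_0 ≅ Z,  H_1 ≅ Z/2Z,  H_2 = 0.

Fix the vertex order a < b < c < d < e < f < g and write every simplex with vertices in increasing order. Then dim K = 2 and the simplices of K are:

  0-simplices (7): a, b, c, d, e, f, g
  1-simplices (18): ab, ac, ad, ae, af, ag, bc, be, bf, bg, cd, ce, cg, de, df, dg, eg, fg
  2-simplices (12): abc, abf, acg, ade, adf, aeg, bce, beg, bfg, cde, cdg, dfg

giving chain groups C_0 ≅ Z^7, C_1 ≅ Z^18, C_2 ≅ Z^12.

∂_1: C_1 → C_0 is given by ∂[p,q] = [q] − [p].
The resulting 7×18 matrix has rank 6, and its Smith normal form has invariant factors (1,1,1,1,1,1).

Boundary ∂_2: C_2 → C_1 acts by ∂[p,q,r] = [q,r] − [p,r] + [p,q]. For instance
  ∂abf = bf − af + ab,
  ∂adf = df − af + ad.
This gives a 18×12 integer matrix of rank 12; reducing to Smith normal form yields diagonal entries (1,1,1,1,1,1,1,1,1,1,1,2).

Computing H_k = (kernel of ∂_k) / (image of ∂_{k+1}):

  H_0: rank C_0 − rank ∂_1 = 7 − 6 = 1, and the invariant factors of ∂_1 are all 1, so H_0 = Z.
  H_1: rank ker ∂_1 − rank ∂_2 = (18 − 6) − 12 = 0, and ∂_2 has invariant factor 2 > 1, so H_1 = Z/2Z.
  H_2: rank ker ∂_2 − rank ∂_3 = (12 − 12) − 0 = 0, and there is no ∂_3, so H_2 = 0.

As a check, the Euler characteristic is 7 − 18 + 12 = 1, which agrees with 1 − 0 + 0 = 1.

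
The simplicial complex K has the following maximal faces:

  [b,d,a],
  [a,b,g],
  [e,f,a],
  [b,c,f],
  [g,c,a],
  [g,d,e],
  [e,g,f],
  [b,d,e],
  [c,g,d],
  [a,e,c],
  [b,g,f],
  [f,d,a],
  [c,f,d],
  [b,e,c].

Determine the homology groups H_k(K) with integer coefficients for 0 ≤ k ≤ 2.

H_0 ≅ Z,  H_1 ≅ Z^2,  H_2 ≅ Z.

We work with the vertex ordering a < b < c < d < e < f < g. The simplices of K, each written with vertices in increasing order, are:

  0-simplices (7): a, b, c, d, e, f, g
  1-simplices (21): ab, ac, ad, ae, af, ag, bc, bd, be, bf, bg, cd, ce, cf, cg, de, df, dg, ef, eg, fg
  2-simplices (14): abd, abg, ace, acg, adf, aef, bce, bcf, bde, bfg, cdf, cdg, deg, efg

giving chain groups C_0 ≅ Z^7, C_1 ≅ Z^21, C_2 ≅ Z^14.

∂_1: C_1 → C_0 maps an edge to its endpoints' difference, ∂[p,q] = q − p. For instance
  ∂fg = g − f.
The resulting 7×21 matrix has rank 6, and its Smith normal form has invariant factors (1,1,1,1,1,1).

The boundary map ∂_2: C_2 → C_1 maps a triangle to the signed sum of its edges. For instance
  ∂aef = ef − af + ae,
  ∂ace = ce − ae + ac.
The resulting 21×14 matrix has rank 13, and its Smith normal form has invariant factors (1,1,1,1,1,1,1,1,1,1,1,1,1).

Reading off H_k = ker ∂_k / im ∂_{k+1}:

  H_0: rank C_0 − rank ∂_1 = 7 − 6 = 1, and the invariant factors of ∂_1 are all 1, so H_0 ≅ Z.
  H_1: rank ker ∂_1 − rank ∂_2 = (21 − 6) − 13 = 2, and the invariant factors of ∂_2 are all 1, so H_1 ≅ Z^2.
  H_2: rank ker ∂_2 − rank ∂_3 = (14 − 13) − 0 = 1, and there is no ∂_3, so H_2 ≅ Z.

As a check, the Euler characteristic is 7 − 21 + 14 = 0, which agrees with 1 − 2 + 1 = 0.
(K is a triangulation of the torus T^2.)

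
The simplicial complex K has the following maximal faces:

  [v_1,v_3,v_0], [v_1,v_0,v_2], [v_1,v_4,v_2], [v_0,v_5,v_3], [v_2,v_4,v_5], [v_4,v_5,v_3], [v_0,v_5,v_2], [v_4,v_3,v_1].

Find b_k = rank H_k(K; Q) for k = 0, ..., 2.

K has 6 vertices, 12 edges, 8 triangles.
rank ∂_0 = 0, rank ∂_1 = 5 ⇒ b_0 = 6 − 0 − 5 = 1; all invariant factors of ∂_1 are 1 so no torsion. So H_0 ≅ Z.
rank ∂_1 = 5, rank ∂_2 = 7 ⇒ b_1 = 12 − 5 − 7 = 0; all invariant factors of ∂_2 are 1 so no torsion. So H_1 ≅ 0.
rank ∂_2 = 7, rank ∂_3 = 0 ⇒ b_2 = 8 − 7 − 0 = 1. So H_2 ≅ Z.

b_0 = 1, b_1 = 0, b_2 = 1.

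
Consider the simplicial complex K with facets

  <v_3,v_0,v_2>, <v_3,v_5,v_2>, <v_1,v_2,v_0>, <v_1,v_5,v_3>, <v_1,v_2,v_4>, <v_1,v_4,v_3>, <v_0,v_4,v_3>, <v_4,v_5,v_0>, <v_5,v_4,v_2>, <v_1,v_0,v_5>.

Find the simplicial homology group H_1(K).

Fix the vertex order v_0 < v_1 < v_2 < v_3 < v_4 < v_5 and write every simplex with vertices in increasing order. Then dim K = 2 and the simplices of K are:

  0-simplices (6): [v_0], [v_1], [v_2], [v_3], [v_4], [v_5]
  1-simplices (15): (15 of them)
  2-simplices (10): [v_0,v_1,v_2], [v_0,v_1,v_5], [v_0,v_2,v_3], [v_0,v_3,v_4], [v_0,v_4,v_5], [v_1,v_2,v_4], [v_1,v_3,v_4], [v_1,v_3,v_5], [v_2,v_3,v_5], [v_2,v_4,v_5]

so the chain groups are C_0 ≅ Z^6, C_1 ≅ Z^15, C_2 ≅ Z^10.

The boundary map ∂_1: C_1 → C_0 is given by ∂[p,q] = [q] − [p]. For instance
  ∂[v_1,v_4] = [v_4] − [v_1].
This gives a 6×15 integer matrix of rank 5; reducing to Smith normal form yields diagonal entries (1,1,1,1,1).

The boundary map ∂_2: C_2 → C_1 maps a triangle to the signed sum of its edges. For instance
  ∂[v_0,v_1,v_2] = [v_1,v_2] − [v_0,v_2] + [v_0,v_1],
  ∂[v_2,v_4,v_5] = [v_4,v_5] − [v_2,v_5] + [v_2,v_4].
This gives a 15×10 integer matrix of rank 10; reducing to Smith normal form yields diagonal entries (1,1,1,1,1,1,1,1,1,2).

Reading off H_k = ker ∂_k / im ∂_{k+1}:

  H_1: rank ker ∂_1 − rank ∂_2 = (15 − 5) − 10 = 0, and ∂_2 has invariant factor 2 > 1, so H_1 = Z_2.

(K is a triangulation of the real projective plane RP^2.)

H_1 ≅ Z_2.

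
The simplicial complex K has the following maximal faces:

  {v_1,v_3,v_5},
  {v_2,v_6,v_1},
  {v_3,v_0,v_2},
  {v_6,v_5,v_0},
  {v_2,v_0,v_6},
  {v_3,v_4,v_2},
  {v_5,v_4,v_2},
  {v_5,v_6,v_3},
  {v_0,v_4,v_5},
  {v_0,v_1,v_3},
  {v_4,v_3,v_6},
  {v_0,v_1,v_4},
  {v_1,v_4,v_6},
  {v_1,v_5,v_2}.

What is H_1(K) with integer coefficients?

Fix the vertex order v_0 < v_1 < v_2 < v_3 < v_4 < v_5 < v_6 and write every simplex with vertices in increasing order. Then dim K = 2 and the simplices of K are:

  0-simplices (7): [v_0], [v_1], [v_2], [v_3], [v_4], [v_5], [v_6]
  1-simplices (21): (21 of them)
  2-simplices (14): (14 of them)

so the chain groups are C_0 ≅ Z^7, C_1 ≅ Z^21, C_2 ≅ Z^14.

The boundary map ∂_1: C_1 → C_0 is given by ∂[p,q] = [q] − [p]. For instance
  ∂[v_2,v_5] = [v_5] − [v_2].
As a 7×21 matrix over Z this has rank 6, with invariant factors (1,1,1,1,1,1).

The boundary map ∂_2: C_2 → C_1 maps a triangle to the signed sum of its edges. For instance
  ∂[v_2,v_3,v_4] = [v_3,v_4] − [v_2,v_4] + [v_2,v_3],
  ∂[v_1,v_2,v_6] = [v_2,v_6] − [v_1,v_6] + [v_1,v_2].
This gives a 21×14 integer matrix of rank 13; reducing to Smith normal form yields diagonal entries (1,1,1,1,1,1,1,1,1,1,1,1,1).

Reading off H_k = ker ∂_k / im ∂_{k+1}:

  H_1: rank ker ∂_1 − rank ∂_2 = (21 − 6) − 13 = 2, and the invariant factors of ∂_2 are all 1, so H_1 = Z^2.

H_1 ≅ Z^2.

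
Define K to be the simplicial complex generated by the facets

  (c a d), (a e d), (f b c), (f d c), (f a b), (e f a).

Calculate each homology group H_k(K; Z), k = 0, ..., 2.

Fix the vertex order a < b < c < d < e < f and write every simplex with vertices in increasing order. Then dim K = 2 and the simplices of K are:

  0-simplices (6): a, b, c, d, e, f
  1-simplices (12): ab, ac, ad, ae, af, bc, bf, cd, cf, de, df, ef
  2-simplices (6): abf, acd, ade, aef, bcf, cdf

Hence C_0 ≅ Z^6, C_1 ≅ Z^12, C_2 ≅ Z^6.

The boundary map ∂_1: C_1 → C_0 is given by ∂[p,q] = [q] − [p]. For instance
  ∂ef = f − e.
The 6×12 boundary matrix has rank 5 and Smith normal form diag(1,1,1,1,1).

Boundary ∂_2: C_2 → C_1 sends each 2-simplex [p,q,r] to [q,r] − [p,r] + [p,q]. For instance
  ∂acd = cd − ad + ac,
  ∂cdf = df − cf + cd.
The resulting 12×6 matrix has rank 6, and its Smith normal form has invariant factors (1,1,1,1,1,1).

Computing H_k = (kernel of ∂_k) / (image of ∂_{k+1}):

  H_0: rank C_0 − rank ∂_1 = 6 − 5 = 1, and the invariant factors of ∂_1 are all 1, so H_0 ≅ Z.
  H_1: rank ker ∂_1 − rank ∂_2 = (12 − 5) − 6 = 1, and the invariant factors of ∂_2 are all 1, so H_1 ≅ Z.
  H_2: rank ker ∂_2 − rank ∂_3 = (6 − 6) − 0 = 0, and there is no ∂_3, so H_2 ≅ 0.

(K is a triangulation of the cylinder S^1 x I.)

H_0 = Z,  H_1 = Z,  H_2 = 0.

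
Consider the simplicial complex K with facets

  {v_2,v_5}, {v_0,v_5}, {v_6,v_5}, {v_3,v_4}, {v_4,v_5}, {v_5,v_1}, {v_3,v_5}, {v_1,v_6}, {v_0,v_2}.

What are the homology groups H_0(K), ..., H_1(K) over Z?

H_0 = Z,  H_1 = Z^3.

K has 7 vertices, 9 edges.
rank ∂_0 = 0, rank ∂_1 = 6 ⇒ b_0 = 7 − 0 − 6 = 1; all invariant factors of ∂_1 are 1 so no torsion. So H_0 ≅ Z.
rank ∂_1 = 6, rank ∂_2 = 0 ⇒ b_1 = 9 − 6 − 0 = 3. So H_1 ≅ Z^3.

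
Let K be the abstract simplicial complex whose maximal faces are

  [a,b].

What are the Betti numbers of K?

Take the total order a < b on the vertex set. Then K (dimension 1) consists of the simplices:

  0-simplices (2): a, b
  1-simplices (1): ab

giving chain groups C_0 ≅ Z^2, C_1 ≅ Z^1.

Boundary ∂_1: C_1 → C_0 is given by ∂[p,q] = [q] − [p]. For instance
  ∂ab = b − a.
This gives a 2×1 integer matrix of rank 1; reducing to Smith normal form yields diagonal entries (1).

Computing H_k = (kernel of ∂_k) / (image of ∂_{k+1}):

  H_0: rank C_0 − rank ∂_1 = 2 − 1 = 1, and the invariant factors of ∂_1 are all 1, so H_0 = Z.
  H_1: rank ker ∂_1 − rank ∂_2 = (1 − 1) − 0 = 0, and there is no ∂_2, so H_1 = 0.

(K is a triangulation of the 1-simplex.)

Hence the Betti numbers are b_0 = 1, b_1 = 0.

b_0 = 1, b_1 = 0.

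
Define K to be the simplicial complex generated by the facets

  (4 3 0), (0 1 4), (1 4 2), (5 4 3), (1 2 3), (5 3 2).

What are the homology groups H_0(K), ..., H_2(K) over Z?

Order the vertices as 0 < 1 < 2 < 3 < 4 < 5. Listing each simplex with vertices in this order, K has dimension 2 with simplices:

  0-simplices (6): [0], [1], [2], [3], [4], [5]
  1-simplices (12): [0,1], [0,3], [0,4], [1,2], [1,3], [1,4], [2,3], [2,4], [2,5], [3,4], [3,5], [4,5]
  2-simplices (6): [0,1,4], [0,3,4], [1,2,3], [1,2,4], [2,3,5], [3,4,5]

giving chain groups C_0 ≅ Z^6, C_1 ≅ Z^12, C_2 ≅ Z^6.

∂_1: C_1 → C_0 is given by ∂[p,q] = [q] − [p].
The 6×12 boundary matrix has rank 5 and Smith normal form diag(1,1,1,1,1).

Boundary ∂_2: C_2 → C_1 sends each 2-simplex [p,q,r] to [q,r] − [p,r] + [p,q]. For instance
  ∂[1,2,4] = [2,4] − [1,4] + [1,2],
  ∂[1,2,3] = [2,3] − [1,3] + [1,2].
The 12×6 boundary matrix has rank 6 and Smith normal form diag(1,1,1,1,1,1).

Reading off H_k = ker ∂_k / im ∂_{k+1}:

  H_0: rank C_0 − rank ∂_1 = 6 − 5 = 1, and the invariant factors of ∂_1 are all 1, so H_0 ≅ Z.
  H_1: rank ker ∂_1 − rank ∂_2 = (12 − 5) − 6 = 1, and the invariant factors of ∂_2 are all 1, so H_1 ≅ Z.
  H_2: rank ker ∂_2 − rank ∂_3 = (6 − 6) − 0 = 0, and there is no ∂_3, so H_2 ≅ 0.

As a check, the Euler characteristic is 6 − 12 + 6 = 0, which agrees with 1 − 1 + 0 = 0.

H_0 ≅ Z,  H_1 ≅ Z,  H_2 = 0.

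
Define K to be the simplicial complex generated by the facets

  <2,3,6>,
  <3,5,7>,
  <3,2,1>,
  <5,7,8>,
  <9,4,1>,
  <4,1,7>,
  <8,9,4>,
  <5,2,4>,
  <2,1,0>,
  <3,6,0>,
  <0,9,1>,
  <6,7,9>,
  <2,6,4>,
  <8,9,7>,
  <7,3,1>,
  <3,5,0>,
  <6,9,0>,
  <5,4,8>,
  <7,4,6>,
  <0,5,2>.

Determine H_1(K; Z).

H_1 = Z ⊕ Z_2.

Fix the vertex order 0 < 1 < 2 < 3 < 4 < 5 < 6 < 7 < 8 < 9 and write every simplex with vertices in increasing order. Then dim K = 2 and the simplices of K are:

  0-simplices (10): [0], [1], [2], [3], [4], [5], [6], [7], [8], [9]
  1-simplices (30): (30 of them)
  2-simplices (20): (20 of them)

so the chain groups are C_0 ≅ Z^10, C_1 ≅ Z^30, C_2 ≅ Z^20.

The boundary map ∂_1: C_1 → C_0 is given by ∂[p,q] = [q] − [p]. For instance
  ∂[5,7] = [7] − [5].
This gives a 10×30 integer matrix of rank 9; reducing to Smith normal form yields diagonal entries (1,1,1,1,1,1,1,1,1).

∂_2: C_2 → C_1 maps a triangle to the signed sum of its edges. For instance
  ∂[0,1,9] = [1,9] − [0,9] + [0,1],
  ∂[0,3,6] = [3,6] − [0,6] + [0,3].
As a 30×20 matrix over Z this has rank 20, with invariant factors (1,1,1,1,1,1,1,1,1,1,1,1,1,1,1,1,1,1,1,2).

Reading off H_k = ker ∂_k / im ∂_{k+1}:

  H_1: rank ker ∂_1 − rank ∂_2 = (30 − 9) − 20 = 1, and ∂_2 has invariant factor 2 > 1, so H_1 ≅ Z ⊕ Z_2.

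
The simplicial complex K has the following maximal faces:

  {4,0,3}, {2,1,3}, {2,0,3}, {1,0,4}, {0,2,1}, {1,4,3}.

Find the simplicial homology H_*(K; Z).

H_0 ≅ Z,  H_1 = 0,  H_2 ≅ Z.

Order the vertices as 0 < 1 < 2 < 3 < 4. Listing each simplex with vertices in this order, K has dimension 2 with simplices:

  0-simplices (5): [0], [1], [2], [3], [4]
  1-simplices (9): [0,1], [0,2], [0,3], [0,4], [1,2], [1,3], [1,4], [2,3], [3,4]
  2-simplices (6): [0,1,2], [0,1,4], [0,2,3], [0,3,4], [1,2,3], [1,3,4]

so the chain groups are C_0 ≅ Z^5, C_1 ≅ Z^9, C_2 ≅ Z^6.

Boundary ∂_1: C_1 → C_0 sends each edge [p,q] (with p < q) to q − p.
As a 5×9 matrix over Z this has rank 4, with invariant factors (1,1,1,1).

∂_2: C_2 → C_1 sends each 2-simplex [p,q,r] to [q,r] − [p,r] + [p,q]. For instance
  ∂[1,3,4] = [3,4] − [1,4] + [1,3],
  ∂[0,3,4] = [3,4] − [0,4] + [0,3].
As a 9×6 matrix over Z this has rank 5, with invariant factors (1,1,1,1,1).

Computing H_k = (kernel of ∂_k) / (image of ∂_{k+1}):

  H_0: rank C_0 − rank ∂_1 = 5 − 4 = 1, and the invariant factors of ∂_1 are all 1, so H_0 = Z.
  H_1: rank ker ∂_1 − rank ∂_2 = (9 − 4) − 5 = 0, and the invariant factors of ∂_2 are all 1, so H_1 = 0.
  H_2: rank ker ∂_2 − rank ∂_3 = (6 − 5) − 0 = 1, and there is no ∂_3, so H_2 = Z.

As a check, the Euler characteristic is 5 − 9 + 6 = 2, which agrees with 1 − 0 + 1 = 2.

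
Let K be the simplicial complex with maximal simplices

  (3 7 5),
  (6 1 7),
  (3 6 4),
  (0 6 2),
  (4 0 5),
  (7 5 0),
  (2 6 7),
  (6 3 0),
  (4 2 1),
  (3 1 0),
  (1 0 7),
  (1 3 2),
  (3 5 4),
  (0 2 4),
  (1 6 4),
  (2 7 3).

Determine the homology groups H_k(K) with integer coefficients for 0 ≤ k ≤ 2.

H_0 = Z,  H_1 = Z^2,  H_2 = Z.

We work with the vertex ordering 0 < 1 < 2 < 3 < 4 < 5 < 6 < 7. The simplices of K, each written with vertices in increasing order, are:

  0-simplices (8): [0], [1], [2], [3], [4], [5], [6], [7]
  1-simplices (24): (24 of them)
  2-simplices (16): [0,1,3], [0,1,7], [0,2,4], [0,2,6], [0,3,6], [0,4,5], [0,5,7], [1,2,3], [1,2,4], [1,4,6], [1,6,7], [2,3,7], [2,6,7], [3,4,5], [3,4,6], [3,5,7]

so the chain groups are C_0 ≅ Z^8, C_1 ≅ Z^24, C_2 ≅ Z^16.

∂_1: C_1 → C_0 is given by ∂[p,q] = [q] − [p]. For instance
  ∂[0,2] = [2] − [0].
This gives a 8×24 integer matrix of rank 7; reducing to Smith normal form yields diagonal entries (1,1,1,1,1,1,1).

∂_2: C_2 → C_1 acts by ∂[p,q,r] = [q,r] − [p,r] + [p,q]. For instance
  ∂[0,5,7] = [5,7] − [0,7] + [0,5],
  ∂[1,6,7] = [6,7] − [1,7] + [1,6].
The 24×16 boundary matrix has rank 15 and Smith normal form diag(1,1,1,1,1,1,1,1,1,1,1,1,1,1,1).

Computing H_k = (kernel of ∂_k) / (image of ∂_{k+1}):

  H_0: rank C_0 − rank ∂_1 = 8 − 7 = 1, and the invariant factors of ∂_1 are all 1, so H_0 ≅ Z.
  H_1: rank ker ∂_1 − rank ∂_2 = (24 − 7) − 15 = 2, and the invariant factors of ∂_2 are all 1, so H_1 ≅ Z^2.
  H_2: rank ker ∂_2 − rank ∂_3 = (16 − 15) − 0 = 1, and there is no ∂_3, so H_2 ≅ Z.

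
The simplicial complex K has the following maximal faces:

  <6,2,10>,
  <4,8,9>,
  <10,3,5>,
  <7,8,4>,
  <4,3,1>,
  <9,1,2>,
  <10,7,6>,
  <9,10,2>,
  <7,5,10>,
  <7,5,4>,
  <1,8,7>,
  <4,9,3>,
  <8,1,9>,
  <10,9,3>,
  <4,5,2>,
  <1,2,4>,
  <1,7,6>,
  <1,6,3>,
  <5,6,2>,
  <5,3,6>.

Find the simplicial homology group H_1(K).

Take the total order 1 < 2 < 3 < 4 < 5 < 6 < 7 < 8 < 9 < 10 on the vertex set. Then K (dimension 2) consists of the simplices:

  0-simplices (10): [1], [2], [3], [4], [5], [6], [7], [8], [9], [10]
  1-simplices (30): (30 of them)
  2-simplices (20): (20 of them)

so the chain groups are C_0 ≅ Z^10, C_1 ≅ Z^30, C_2 ≅ Z^20.

Boundary ∂_1: C_1 → C_0 maps an edge to its endpoints' difference, ∂[p,q] = q − p.
This gives a 10×30 integer matrix of rank 9; reducing to Smith normal form yields diagonal entries (1,1,1,1,1,1,1,1,1).

Boundary ∂_2: C_2 → C_1 sends each 2-simplex [p,q,r] to [q,r] − [p,r] + [p,q]. For instance
  ∂[2,9,10] = [9,10] − [2,10] + [2,9],
  ∂[4,8,9] = [8,9] − [4,9] + [4,8].
The resulting 30×20 matrix has rank 20, and its Smith normal form has invariant factors (1,1,1,1,1,1,1,1,1,1,1,1,1,1,1,1,1,1,1,2).

Now H_k = ker ∂_k / im ∂_{k+1}, so:

  H_1: rank ker ∂_1 − rank ∂_2 = (30 − 9) − 20 = 1, and ∂_2 has invariant factor 2 > 1, so H_1 ≅ Z ⊕ Z/2.

H_1 ≅ Z ⊕ Z/2.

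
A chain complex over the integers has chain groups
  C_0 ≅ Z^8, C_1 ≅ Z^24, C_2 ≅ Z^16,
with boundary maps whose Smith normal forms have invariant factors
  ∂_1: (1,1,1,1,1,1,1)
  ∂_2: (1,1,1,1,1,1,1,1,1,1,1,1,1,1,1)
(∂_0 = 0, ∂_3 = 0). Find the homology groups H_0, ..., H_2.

H_0 = Z,  H_1 = Z^2,  H_2 = Z.

H_0: b_0 = 8 − 0 − 7 = 1; torsion from ∂_1 factors > 1: none. So H_0 = Z.
H_1: b_1 = 24 − 7 − 15 = 2; torsion from ∂_2 factors > 1: none. So H_1 = Z^2.
H_2: b_2 = 16 − 15 − 0 = 1; torsion from ∂_3 factors > 1: none. So H_2 = Z.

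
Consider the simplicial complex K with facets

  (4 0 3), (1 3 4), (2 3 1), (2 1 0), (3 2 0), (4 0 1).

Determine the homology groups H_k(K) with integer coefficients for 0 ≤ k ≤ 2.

H_0 ≅ Z,  H_1 = 0,  H_2 ≅ Z.

Order the vertices as 0 < 1 < 2 < 3 < 4. Listing each simplex with vertices in this order, K has dimension 2 with simplices:

  0-simplices (5): [0], [1], [2], [3], [4]
  1-simplices (9): [0,1], [0,2], [0,3], [0,4], [1,2], [1,3], [1,4], [2,3], [3,4]
  2-simplices (6): [0,1,2], [0,1,4], [0,2,3], [0,3,4], [1,2,3], [1,3,4]

giving chain groups C_0 ≅ Z^5, C_1 ≅ Z^9, C_2 ≅ Z^6.

∂_1: C_1 → C_0 sends each edge [p,q] (with p < q) to q − p.
The 5×9 boundary matrix has rank 4 and Smith normal form diag(1,1,1,1).

∂_2: C_2 → C_1 acts by ∂[p,q,r] = [q,r] − [p,r] + [p,q]. For instance
  ∂[0,2,3] = [2,3] − [0,3] + [0,2],
  ∂[0,1,4] = [1,4] − [0,4] + [0,1].
As a 9×6 matrix over Z this has rank 5, with invariant factors (1,1,1,1,1).

Now H_k = ker ∂_k / im ∂_{k+1}, so:

  H_0: rank C_0 − rank ∂_1 = 5 − 4 = 1, and the invariant factors of ∂_1 are all 1, so H_0 ≅ Z.
  H_1: rank ker ∂_1 − rank ∂_2 = (9 − 4) − 5 = 0, and the invariant factors of ∂_2 are all 1, so H_1 ≅ 0.
  H_2: rank ker ∂_2 − rank ∂_3 = (6 − 5) − 0 = 1, and there is no ∂_3, so H_2 ≅ Z.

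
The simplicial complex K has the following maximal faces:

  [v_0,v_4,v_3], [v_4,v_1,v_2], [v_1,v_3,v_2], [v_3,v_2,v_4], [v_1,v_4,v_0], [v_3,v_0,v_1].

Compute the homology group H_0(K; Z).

H_0 ≅ Z.

Order the vertices as v_0 < v_1 < v_2 < v_3 < v_4. Listing each simplex with vertices in this order, K has dimension 2 with simplices:

  0-simplices (5): [v_0], [v_1], [v_2], [v_3], [v_4]
  1-simplices (9): [v_0,v_1], [v_0,v_3], [v_0,v_4], [v_1,v_2], [v_1,v_3], [v_1,v_4], [v_2,v_3], [v_2,v_4], [v_3,v_4]
  2-simplices (6): [v_0,v_1,v_3], [v_0,v_1,v_4], [v_0,v_3,v_4], [v_1,v_2,v_3], [v_1,v_2,v_4], [v_2,v_3,v_4]

so the chain groups are C_0 ≅ Z^5, C_1 ≅ Z^9, C_2 ≅ Z^6.

The boundary map ∂_1: C_1 → C_0 maps an edge to its endpoints' difference, ∂[p,q] = q − p.
As a 5×9 matrix over Z this has rank 4, with invariant factors (1,1,1,1).

Boundary ∂_2: C_2 → C_1 acts by ∂[p,q,r] = [q,r] − [p,r] + [p,q]. For instance
  ∂[v_1,v_2,v_3] = [v_2,v_3] − [v_1,v_3] + [v_1,v_2],
  ∂[v_0,v_1,v_3] = [v_1,v_3] − [v_0,v_3] + [v_0,v_1].
As a 9×6 matrix over Z this has rank 5, with invariant factors (1,1,1,1,1).

Computing H_k = (kernel of ∂_k) / (image of ∂_{k+1}):

  H_0: rank C_0 − rank ∂_1 = 5 − 4 = 1, and the invariant factors of ∂_1 are all 1, so H_0 = Z.

(K is a triangulation of the 2-sphere S^2.)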